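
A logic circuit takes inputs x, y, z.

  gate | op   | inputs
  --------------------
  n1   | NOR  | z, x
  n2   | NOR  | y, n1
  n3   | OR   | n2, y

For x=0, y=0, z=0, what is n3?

0

n1 = 0 NOR 0 = 1
n2 = 0 NOR 1 = 0
n3 = 0 OR 0 = 0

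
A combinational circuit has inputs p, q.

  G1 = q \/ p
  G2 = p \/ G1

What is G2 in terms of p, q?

G1 = q \/ p
G2 = p \/ G1 = p \/ (q \/ p)

p \/ (q \/ p)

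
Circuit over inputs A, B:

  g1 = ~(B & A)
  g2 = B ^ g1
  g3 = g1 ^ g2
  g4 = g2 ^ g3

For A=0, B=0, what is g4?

g1 = ~(0 & 0) = 1
g2 = 0 ^ 1 = 1
g3 = 1 ^ 1 = 0
g4 = 1 ^ 0 = 1

1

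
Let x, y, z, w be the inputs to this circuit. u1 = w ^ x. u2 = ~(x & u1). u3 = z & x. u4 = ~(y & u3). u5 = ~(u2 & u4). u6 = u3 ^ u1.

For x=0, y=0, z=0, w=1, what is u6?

1

u1 = 1 ^ 0 = 1
u3 = 0 & 0 = 0
u6 = 0 ^ 1 = 1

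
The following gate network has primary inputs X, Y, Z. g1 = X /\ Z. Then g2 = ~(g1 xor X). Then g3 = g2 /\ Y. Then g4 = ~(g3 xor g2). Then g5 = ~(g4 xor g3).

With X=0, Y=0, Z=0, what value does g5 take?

1

g1 = 0 /\ 0 = 0
g2 = ~(0 xor 0) = 1
g3 = 1 /\ 0 = 0
g4 = ~(0 xor 1) = 0
g5 = ~(0 xor 0) = 1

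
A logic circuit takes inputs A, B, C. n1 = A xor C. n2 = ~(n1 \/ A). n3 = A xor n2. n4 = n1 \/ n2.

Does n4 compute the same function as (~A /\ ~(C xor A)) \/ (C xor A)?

n1 = A xor C
n2 = ~(n1 \/ A) = ~((A xor C) \/ A)
n4 = n1 \/ n2 = (A xor C) \/ (~((A xor C) \/ A))
At A=1, B=0, C=1: circuit gives 0, formula gives 0.
At A=0, B=0, C=0: circuit gives 1, formula gives 1.
Agrees on all 8 inputs.

Yes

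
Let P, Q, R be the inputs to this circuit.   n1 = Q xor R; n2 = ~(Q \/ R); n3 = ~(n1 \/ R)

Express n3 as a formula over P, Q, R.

~((Q xor R) \/ R)

n1 = Q xor R
n3 = ~(n1 \/ R) = ~((Q xor R) \/ R)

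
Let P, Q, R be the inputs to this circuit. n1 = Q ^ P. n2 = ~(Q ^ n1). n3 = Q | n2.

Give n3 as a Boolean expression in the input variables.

Q | (~(Q ^ (Q ^ P)))

n1 = Q ^ P
n2 = ~(Q ^ n1) = ~(Q ^ (Q ^ P))
n3 = Q | n2 = Q | (~(Q ^ (Q ^ P)))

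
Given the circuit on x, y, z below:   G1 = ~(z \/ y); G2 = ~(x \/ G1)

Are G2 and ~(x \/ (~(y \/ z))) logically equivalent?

G1 = ~(z \/ y)
G2 = ~(x \/ G1) = ~(x \/ (~(z \/ y)))
At x=0, y=0, z=0: circuit gives 0, formula gives 0.
At x=0, y=0, z=1: circuit gives 1, formula gives 1.
Agrees on all 8 inputs.

Yes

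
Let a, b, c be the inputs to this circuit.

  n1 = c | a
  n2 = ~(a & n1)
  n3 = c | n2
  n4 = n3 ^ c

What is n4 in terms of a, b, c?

(c | (~(a & (c | a)))) ^ c

n1 = c | a
n2 = ~(a & n1) = ~(a & (c | a))
n3 = c | n2 = c | (~(a & (c | a)))
n4 = n3 ^ c = (c | (~(a & (c | a)))) ^ c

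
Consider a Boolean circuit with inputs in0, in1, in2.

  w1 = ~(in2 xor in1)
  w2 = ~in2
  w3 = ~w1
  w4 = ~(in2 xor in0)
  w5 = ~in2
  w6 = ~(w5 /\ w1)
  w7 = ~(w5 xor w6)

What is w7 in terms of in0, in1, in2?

~(~in2 xor (~(~in2 /\ (~(in2 xor in1)))))

w1 = ~(in2 xor in1)
w5 = ~in2
w6 = ~(w5 /\ w1) = ~(~in2 /\ (~(in2 xor in1)))
w7 = ~(w5 xor w6) = ~(~in2 xor (~(~in2 /\ (~(in2 xor in1)))))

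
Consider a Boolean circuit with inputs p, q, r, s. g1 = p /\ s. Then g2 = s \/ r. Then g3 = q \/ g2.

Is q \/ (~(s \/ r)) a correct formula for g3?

g2 = s \/ r
g3 = q \/ g2 = q \/ (s \/ r)
At p=0, q=0, r=0, s=0: circuit gives 0, formula gives 1.

No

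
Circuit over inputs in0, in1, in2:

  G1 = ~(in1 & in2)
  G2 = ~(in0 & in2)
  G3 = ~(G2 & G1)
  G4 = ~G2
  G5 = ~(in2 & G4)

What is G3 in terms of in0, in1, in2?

G1 = ~(in1 & in2)
G2 = ~(in0 & in2)
G3 = ~(G2 & G1) = ~((~(in0 & in2)) & (~(in1 & in2)))

~((~(in0 & in2)) & (~(in1 & in2)))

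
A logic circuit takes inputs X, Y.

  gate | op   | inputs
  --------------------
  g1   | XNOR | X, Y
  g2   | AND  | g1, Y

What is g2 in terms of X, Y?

(X XNOR Y) AND Y

g1 = X XNOR Y
g2 = g1 AND Y = (X XNOR Y) AND Y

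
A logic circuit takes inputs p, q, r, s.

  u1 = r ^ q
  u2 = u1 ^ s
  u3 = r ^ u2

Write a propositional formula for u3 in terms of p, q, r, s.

r ^ ((r ^ q) ^ s)

u1 = r ^ q
u2 = u1 ^ s = (r ^ q) ^ s
u3 = r ^ u2 = r ^ ((r ^ q) ^ s)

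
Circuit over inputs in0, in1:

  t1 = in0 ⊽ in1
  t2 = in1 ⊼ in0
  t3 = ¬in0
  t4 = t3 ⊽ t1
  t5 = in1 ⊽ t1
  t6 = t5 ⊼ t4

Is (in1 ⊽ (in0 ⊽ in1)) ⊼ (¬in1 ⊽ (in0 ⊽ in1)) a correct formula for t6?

No

t1 = in0 ⊽ in1
t3 = ¬in0
t4 = t3 ⊽ t1 = ¬in0 ⊽ (in0 ⊽ in1)
t5 = in1 ⊽ t1 = in1 ⊽ (in0 ⊽ in1)
t6 = t5 ⊼ t4 = (in1 ⊽ (in0 ⊽ in1)) ⊼ (¬in0 ⊽ (in0 ⊽ in1))
At in0=1, in1=0: circuit gives 0, formula gives 1.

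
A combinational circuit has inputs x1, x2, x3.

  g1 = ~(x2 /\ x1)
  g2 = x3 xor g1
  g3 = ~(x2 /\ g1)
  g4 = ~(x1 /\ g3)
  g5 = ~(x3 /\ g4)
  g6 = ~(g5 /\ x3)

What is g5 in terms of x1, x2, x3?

~(x3 /\ (~(x1 /\ (~(x2 /\ (~(x2 /\ x1)))))))

g1 = ~(x2 /\ x1)
g3 = ~(x2 /\ g1) = ~(x2 /\ (~(x2 /\ x1)))
g4 = ~(x1 /\ g3) = ~(x1 /\ (~(x2 /\ (~(x2 /\ x1)))))
g5 = ~(x3 /\ g4) = ~(x3 /\ (~(x1 /\ (~(x2 /\ (~(x2 /\ x1)))))))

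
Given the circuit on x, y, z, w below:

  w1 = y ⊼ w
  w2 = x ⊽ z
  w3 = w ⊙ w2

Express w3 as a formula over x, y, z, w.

w2 = x ⊽ z
w3 = w ⊙ w2 = w ⊙ (x ⊽ z)

w ⊙ (x ⊽ z)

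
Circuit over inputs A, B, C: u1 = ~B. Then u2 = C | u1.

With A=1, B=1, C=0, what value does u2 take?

0

u1 = ~1 = 0
u2 = 0 | 0 = 0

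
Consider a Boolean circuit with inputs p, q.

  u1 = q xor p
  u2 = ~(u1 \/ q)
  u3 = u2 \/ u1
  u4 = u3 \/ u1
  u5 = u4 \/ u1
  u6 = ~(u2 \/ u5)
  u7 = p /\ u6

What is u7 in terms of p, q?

u1 = q xor p
u2 = ~(u1 \/ q) = ~((q xor p) \/ q)
u3 = u2 \/ u1 = (~((q xor p) \/ q)) \/ (q xor p)
u4 = u3 \/ u1 = ((~((q xor p) \/ q)) \/ (q xor p)) \/ (q xor p)
u5 = u4 \/ u1 = (((~((q xor p) \/ q)) \/ (q xor p)) \/ (q xor p)) \/ (q xor p)
u6 = ~(u2 \/ u5) = ~((~((q xor p) \/ q)) \/ ((((~((q xor p) \/ q)) \/ (q xor p)) \/ (q xor p)) \/ (q xor p)))
u7 = p /\ u6 = p /\ (~((~((q xor p) \/ q)) \/ ((((~((q xor p) \/ q)) \/ (q xor p)) \/ (q xor p)) \/ (q xor p))))

p /\ (~((~((q xor p) \/ q)) \/ ((((~((q xor p) \/ q)) \/ (q xor p)) \/ (q xor p)) \/ (q xor p))))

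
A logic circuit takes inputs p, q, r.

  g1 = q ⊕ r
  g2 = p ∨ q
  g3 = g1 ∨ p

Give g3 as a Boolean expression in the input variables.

(q ⊕ r) ∨ p

g1 = q ⊕ r
g3 = g1 ∨ p = (q ⊕ r) ∨ p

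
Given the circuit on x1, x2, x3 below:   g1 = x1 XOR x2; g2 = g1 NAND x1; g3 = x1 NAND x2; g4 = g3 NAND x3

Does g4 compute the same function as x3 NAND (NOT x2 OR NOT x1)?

Yes

g3 = x1 NAND x2
g4 = g3 NAND x3 = (x1 NAND x2) NAND x3
At x1=0, x2=0, x3=1: circuit gives 0, formula gives 0.
At x1=0, x2=0, x3=0: circuit gives 1, formula gives 1.
Agrees on all 8 inputs.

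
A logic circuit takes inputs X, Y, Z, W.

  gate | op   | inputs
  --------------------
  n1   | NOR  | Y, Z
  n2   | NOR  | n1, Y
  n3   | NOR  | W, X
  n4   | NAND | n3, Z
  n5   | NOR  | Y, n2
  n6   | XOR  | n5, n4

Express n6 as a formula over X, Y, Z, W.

(Y NOR ((Y NOR Z) NOR Y)) XOR ((W NOR X) NAND Z)

n1 = Y NOR Z
n2 = n1 NOR Y = (Y NOR Z) NOR Y
n3 = W NOR X
n4 = n3 NAND Z = (W NOR X) NAND Z
n5 = Y NOR n2 = Y NOR ((Y NOR Z) NOR Y)
n6 = n5 XOR n4 = (Y NOR ((Y NOR Z) NOR Y)) XOR ((W NOR X) NAND Z)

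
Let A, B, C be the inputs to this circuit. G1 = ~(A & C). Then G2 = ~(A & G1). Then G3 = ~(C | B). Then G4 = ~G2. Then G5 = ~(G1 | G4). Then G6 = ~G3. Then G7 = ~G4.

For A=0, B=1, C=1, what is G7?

G1 = ~(0 & 1) = 1
G2 = ~(0 & 1) = 1
G4 = ~1 = 0
G7 = ~0 = 1

1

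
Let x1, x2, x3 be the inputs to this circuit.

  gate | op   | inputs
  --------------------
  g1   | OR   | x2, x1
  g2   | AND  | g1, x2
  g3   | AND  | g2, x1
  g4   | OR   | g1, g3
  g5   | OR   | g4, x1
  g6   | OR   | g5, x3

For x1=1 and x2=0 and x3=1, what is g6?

g1 = 0 OR 1 = 1
g2 = 1 AND 0 = 0
g3 = 0 AND 1 = 0
g4 = 1 OR 0 = 1
g5 = 1 OR 1 = 1
g6 = 1 OR 1 = 1

1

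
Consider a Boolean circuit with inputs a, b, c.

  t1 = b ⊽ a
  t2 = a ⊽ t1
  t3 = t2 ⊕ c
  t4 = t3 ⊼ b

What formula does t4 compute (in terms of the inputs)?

((a ⊽ (b ⊽ a)) ⊕ c) ⊼ b

t1 = b ⊽ a
t2 = a ⊽ t1 = a ⊽ (b ⊽ a)
t3 = t2 ⊕ c = (a ⊽ (b ⊽ a)) ⊕ c
t4 = t3 ⊼ b = ((a ⊽ (b ⊽ a)) ⊕ c) ⊼ b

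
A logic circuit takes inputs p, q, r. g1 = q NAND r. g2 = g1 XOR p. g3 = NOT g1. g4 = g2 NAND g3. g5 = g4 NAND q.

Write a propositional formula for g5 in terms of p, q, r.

g1 = q NAND r
g2 = g1 XOR p = (q NAND r) XOR p
g3 = NOT g1 = NOT (q NAND r)
g4 = g2 NAND g3 = ((q NAND r) XOR p) NAND NOT (q NAND r)
g5 = g4 NAND q = (((q NAND r) XOR p) NAND NOT (q NAND r)) NAND q

(((q NAND r) XOR p) NAND NOT (q NAND r)) NAND q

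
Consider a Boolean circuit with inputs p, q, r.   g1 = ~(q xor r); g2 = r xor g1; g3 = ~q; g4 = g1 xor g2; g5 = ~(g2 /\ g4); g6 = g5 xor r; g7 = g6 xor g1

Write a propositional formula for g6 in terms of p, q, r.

(~((r xor (~(q xor r))) /\ ((~(q xor r)) xor (r xor (~(q xor r)))))) xor r

g1 = ~(q xor r)
g2 = r xor g1 = r xor (~(q xor r))
g4 = g1 xor g2 = (~(q xor r)) xor (r xor (~(q xor r)))
g5 = ~(g2 /\ g4) = ~((r xor (~(q xor r))) /\ ((~(q xor r)) xor (r xor (~(q xor r)))))
g6 = g5 xor r = (~((r xor (~(q xor r))) /\ ((~(q xor r)) xor (r xor (~(q xor r)))))) xor r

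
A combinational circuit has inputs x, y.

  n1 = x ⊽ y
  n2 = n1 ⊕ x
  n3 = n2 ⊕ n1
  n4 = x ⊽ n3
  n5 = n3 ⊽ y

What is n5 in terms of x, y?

(((x ⊽ y) ⊕ x) ⊕ (x ⊽ y)) ⊽ y

n1 = x ⊽ y
n2 = n1 ⊕ x = (x ⊽ y) ⊕ x
n3 = n2 ⊕ n1 = ((x ⊽ y) ⊕ x) ⊕ (x ⊽ y)
n5 = n3 ⊽ y = (((x ⊽ y) ⊕ x) ⊕ (x ⊽ y)) ⊽ y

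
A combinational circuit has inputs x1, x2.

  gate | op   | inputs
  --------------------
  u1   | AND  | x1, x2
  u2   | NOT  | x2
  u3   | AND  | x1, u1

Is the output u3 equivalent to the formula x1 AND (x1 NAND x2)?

u1 = x1 AND x2
u3 = x1 AND u1 = x1 AND (x1 AND x2)
At x1=1, x2=0: circuit gives 0, formula gives 1.

No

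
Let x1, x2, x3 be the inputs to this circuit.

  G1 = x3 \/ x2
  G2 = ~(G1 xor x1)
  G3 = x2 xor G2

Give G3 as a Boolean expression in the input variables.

x2 xor (~((x3 \/ x2) xor x1))

G1 = x3 \/ x2
G2 = ~(G1 xor x1) = ~((x3 \/ x2) xor x1)
G3 = x2 xor G2 = x2 xor (~((x3 \/ x2) xor x1))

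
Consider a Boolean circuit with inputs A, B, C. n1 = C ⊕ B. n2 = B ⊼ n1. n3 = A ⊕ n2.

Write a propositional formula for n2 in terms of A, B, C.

B ⊼ (C ⊕ B)

n1 = C ⊕ B
n2 = B ⊼ n1 = B ⊼ (C ⊕ B)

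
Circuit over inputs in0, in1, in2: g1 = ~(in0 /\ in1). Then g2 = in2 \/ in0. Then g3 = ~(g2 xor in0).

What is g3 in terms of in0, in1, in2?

~((in2 \/ in0) xor in0)

g2 = in2 \/ in0
g3 = ~(g2 xor in0) = ~((in2 \/ in0) xor in0)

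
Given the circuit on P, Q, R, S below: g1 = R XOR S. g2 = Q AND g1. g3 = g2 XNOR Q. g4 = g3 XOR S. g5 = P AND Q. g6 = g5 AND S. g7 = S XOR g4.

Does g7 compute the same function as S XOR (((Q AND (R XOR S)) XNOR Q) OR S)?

g1 = R XOR S
g2 = Q AND g1 = Q AND (R XOR S)
g3 = g2 XNOR Q = (Q AND (R XOR S)) XNOR Q
g4 = g3 XOR S = ((Q AND (R XOR S)) XNOR Q) XOR S
g7 = S XOR g4 = S XOR (((Q AND (R XOR S)) XNOR Q) XOR S)
At P=0, Q=0, R=0, S=1: circuit gives 1, formula gives 0.

No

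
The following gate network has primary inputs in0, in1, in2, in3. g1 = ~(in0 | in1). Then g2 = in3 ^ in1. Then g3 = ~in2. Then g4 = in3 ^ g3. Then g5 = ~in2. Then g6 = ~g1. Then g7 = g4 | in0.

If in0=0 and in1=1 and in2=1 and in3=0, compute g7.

g3 = ~1 = 0
g4 = 0 ^ 0 = 0
g7 = 0 | 0 = 0

0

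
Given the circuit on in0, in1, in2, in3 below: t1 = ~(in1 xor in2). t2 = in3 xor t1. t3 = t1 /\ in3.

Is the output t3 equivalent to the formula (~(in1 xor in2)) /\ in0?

No

t1 = ~(in1 xor in2)
t3 = t1 /\ in3 = (~(in1 xor in2)) /\ in3
At in0=0, in1=0, in2=0, in3=1: circuit gives 1, formula gives 0.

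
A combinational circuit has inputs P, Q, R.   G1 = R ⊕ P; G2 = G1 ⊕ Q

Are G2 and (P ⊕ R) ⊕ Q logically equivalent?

Yes

G1 = R ⊕ P
G2 = G1 ⊕ Q = (R ⊕ P) ⊕ Q
At P=0, Q=0, R=0: circuit gives 0, formula gives 0.
At P=0, Q=0, R=1: circuit gives 1, formula gives 1.
Agrees on all 8 inputs.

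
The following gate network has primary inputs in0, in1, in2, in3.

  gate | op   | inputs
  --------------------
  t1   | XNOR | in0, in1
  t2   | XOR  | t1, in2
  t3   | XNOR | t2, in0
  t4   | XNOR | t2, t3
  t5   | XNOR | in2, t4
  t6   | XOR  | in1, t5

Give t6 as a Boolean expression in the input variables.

t1 = in0 XNOR in1
t2 = t1 XOR in2 = (in0 XNOR in1) XOR in2
t3 = t2 XNOR in0 = ((in0 XNOR in1) XOR in2) XNOR in0
t4 = t2 XNOR t3 = ((in0 XNOR in1) XOR in2) XNOR (((in0 XNOR in1) XOR in2) XNOR in0)
t5 = in2 XNOR t4 = in2 XNOR (((in0 XNOR in1) XOR in2) XNOR (((in0 XNOR in1) XOR in2) XNOR in0))
t6 = in1 XOR t5 = in1 XOR (in2 XNOR (((in0 XNOR in1) XOR in2) XNOR (((in0 XNOR in1) XOR in2) XNOR in0)))

in1 XOR (in2 XNOR (((in0 XNOR in1) XOR in2) XNOR (((in0 XNOR in1) XOR in2) XNOR in0)))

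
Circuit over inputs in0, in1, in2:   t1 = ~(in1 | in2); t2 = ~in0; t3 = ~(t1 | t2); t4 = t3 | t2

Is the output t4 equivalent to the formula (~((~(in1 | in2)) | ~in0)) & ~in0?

t1 = ~(in1 | in2)
t2 = ~in0
t3 = ~(t1 | t2) = ~((~(in1 | in2)) | ~in0)
t4 = t3 | t2 = (~((~(in1 | in2)) | ~in0)) | ~in0
At in0=0, in1=0, in2=0: circuit gives 1, formula gives 0.

No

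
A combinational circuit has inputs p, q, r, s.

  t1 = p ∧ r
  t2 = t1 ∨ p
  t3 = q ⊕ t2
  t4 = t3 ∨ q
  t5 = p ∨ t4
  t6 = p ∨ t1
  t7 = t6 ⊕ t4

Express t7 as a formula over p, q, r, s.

t1 = p ∧ r
t2 = t1 ∨ p = (p ∧ r) ∨ p
t3 = q ⊕ t2 = q ⊕ ((p ∧ r) ∨ p)
t4 = t3 ∨ q = (q ⊕ ((p ∧ r) ∨ p)) ∨ q
t6 = p ∨ t1 = p ∨ (p ∧ r)
t7 = t6 ⊕ t4 = (p ∨ (p ∧ r)) ⊕ ((q ⊕ ((p ∧ r) ∨ p)) ∨ q)

(p ∨ (p ∧ r)) ⊕ ((q ⊕ ((p ∧ r) ∨ p)) ∨ q)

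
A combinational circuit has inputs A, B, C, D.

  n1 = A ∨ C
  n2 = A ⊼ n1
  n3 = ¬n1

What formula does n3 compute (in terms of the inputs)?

n1 = A ∨ C
n3 = ¬n1 = ¬(A ∨ C)

¬(A ∨ C)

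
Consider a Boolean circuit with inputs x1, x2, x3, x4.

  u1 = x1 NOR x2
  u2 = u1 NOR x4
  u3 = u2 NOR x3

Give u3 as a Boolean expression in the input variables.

((x1 NOR x2) NOR x4) NOR x3

u1 = x1 NOR x2
u2 = u1 NOR x4 = (x1 NOR x2) NOR x4
u3 = u2 NOR x3 = ((x1 NOR x2) NOR x4) NOR x3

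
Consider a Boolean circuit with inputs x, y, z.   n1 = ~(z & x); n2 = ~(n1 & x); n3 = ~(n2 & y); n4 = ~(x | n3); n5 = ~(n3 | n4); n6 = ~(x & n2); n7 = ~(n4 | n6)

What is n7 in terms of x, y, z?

~((~(x | (~((~((~(z & x)) & x)) & y)))) | (~(x & (~((~(z & x)) & x)))))

n1 = ~(z & x)
n2 = ~(n1 & x) = ~((~(z & x)) & x)
n3 = ~(n2 & y) = ~((~((~(z & x)) & x)) & y)
n4 = ~(x | n3) = ~(x | (~((~((~(z & x)) & x)) & y)))
n6 = ~(x & n2) = ~(x & (~((~(z & x)) & x)))
n7 = ~(n4 | n6) = ~((~(x | (~((~((~(z & x)) & x)) & y)))) | (~(x & (~((~(z & x)) & x)))))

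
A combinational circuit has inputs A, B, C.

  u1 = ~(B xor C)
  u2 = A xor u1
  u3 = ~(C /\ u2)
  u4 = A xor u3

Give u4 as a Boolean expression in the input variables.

u1 = ~(B xor C)
u2 = A xor u1 = A xor (~(B xor C))
u3 = ~(C /\ u2) = ~(C /\ (A xor (~(B xor C))))
u4 = A xor u3 = A xor (~(C /\ (A xor (~(B xor C)))))

A xor (~(C /\ (A xor (~(B xor C)))))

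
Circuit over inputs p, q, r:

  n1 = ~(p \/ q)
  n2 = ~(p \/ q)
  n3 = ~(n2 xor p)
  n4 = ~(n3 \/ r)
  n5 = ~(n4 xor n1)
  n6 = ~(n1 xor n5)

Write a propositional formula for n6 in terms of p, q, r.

n1 = ~(p \/ q)
n2 = ~(p \/ q)
n3 = ~(n2 xor p) = ~((~(p \/ q)) xor p)
n4 = ~(n3 \/ r) = ~((~((~(p \/ q)) xor p)) \/ r)
n5 = ~(n4 xor n1) = ~((~((~((~(p \/ q)) xor p)) \/ r)) xor (~(p \/ q)))
n6 = ~(n1 xor n5) = ~((~(p \/ q)) xor (~((~((~((~(p \/ q)) xor p)) \/ r)) xor (~(p \/ q)))))

~((~(p \/ q)) xor (~((~((~((~(p \/ q)) xor p)) \/ r)) xor (~(p \/ q)))))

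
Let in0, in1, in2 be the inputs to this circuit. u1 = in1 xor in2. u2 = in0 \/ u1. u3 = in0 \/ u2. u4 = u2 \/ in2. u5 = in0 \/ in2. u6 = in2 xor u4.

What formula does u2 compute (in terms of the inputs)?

in0 \/ (in1 xor in2)

u1 = in1 xor in2
u2 = in0 \/ u1 = in0 \/ (in1 xor in2)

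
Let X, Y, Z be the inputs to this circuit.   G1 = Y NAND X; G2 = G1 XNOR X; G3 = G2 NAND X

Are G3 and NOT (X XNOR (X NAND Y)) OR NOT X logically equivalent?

Yes

G1 = Y NAND X
G2 = G1 XNOR X = (Y NAND X) XNOR X
G3 = G2 NAND X = ((Y NAND X) XNOR X) NAND X
At X=1, Y=0, Z=0: circuit gives 0, formula gives 0.
At X=0, Y=0, Z=0: circuit gives 1, formula gives 1.
Agrees on all 8 inputs.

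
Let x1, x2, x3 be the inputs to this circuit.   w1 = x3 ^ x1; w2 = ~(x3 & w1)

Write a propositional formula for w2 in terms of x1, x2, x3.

~(x3 & (x3 ^ x1))

w1 = x3 ^ x1
w2 = ~(x3 & w1) = ~(x3 & (x3 ^ x1))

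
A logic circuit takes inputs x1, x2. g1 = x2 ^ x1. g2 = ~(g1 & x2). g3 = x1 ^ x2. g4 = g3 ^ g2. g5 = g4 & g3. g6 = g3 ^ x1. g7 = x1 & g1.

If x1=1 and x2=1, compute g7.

0

g1 = 1 ^ 1 = 0
g7 = 1 & 0 = 0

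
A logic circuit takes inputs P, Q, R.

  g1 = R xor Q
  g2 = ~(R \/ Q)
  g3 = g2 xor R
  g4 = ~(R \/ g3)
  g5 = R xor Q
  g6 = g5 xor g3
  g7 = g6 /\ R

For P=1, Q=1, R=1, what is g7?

1

g2 = ~(1 \/ 1) = 0
g3 = 0 xor 1 = 1
g5 = 1 xor 1 = 0
g6 = 0 xor 1 = 1
g7 = 1 /\ 1 = 1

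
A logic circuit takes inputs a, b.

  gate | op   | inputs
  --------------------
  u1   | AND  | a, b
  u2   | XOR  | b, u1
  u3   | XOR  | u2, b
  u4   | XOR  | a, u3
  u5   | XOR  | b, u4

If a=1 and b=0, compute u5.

1

u1 = 1 AND 0 = 0
u2 = 0 XOR 0 = 0
u3 = 0 XOR 0 = 0
u4 = 1 XOR 0 = 1
u5 = 0 XOR 1 = 1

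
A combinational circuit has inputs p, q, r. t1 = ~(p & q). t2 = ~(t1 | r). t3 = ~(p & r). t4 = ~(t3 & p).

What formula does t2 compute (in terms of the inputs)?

t1 = ~(p & q)
t2 = ~(t1 | r) = ~((~(p & q)) | r)

~((~(p & q)) | r)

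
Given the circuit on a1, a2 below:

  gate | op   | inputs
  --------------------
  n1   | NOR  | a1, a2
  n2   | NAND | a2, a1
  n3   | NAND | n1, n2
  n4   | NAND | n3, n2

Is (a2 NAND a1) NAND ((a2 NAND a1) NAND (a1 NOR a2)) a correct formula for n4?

Yes

n1 = a1 NOR a2
n2 = a2 NAND a1
n3 = n1 NAND n2 = (a1 NOR a2) NAND (a2 NAND a1)
n4 = n3 NAND n2 = ((a1 NOR a2) NAND (a2 NAND a1)) NAND (a2 NAND a1)
At a1=0, a2=1: circuit gives 0, formula gives 0.
At a1=0, a2=0: circuit gives 1, formula gives 1.
Agrees on all 4 inputs.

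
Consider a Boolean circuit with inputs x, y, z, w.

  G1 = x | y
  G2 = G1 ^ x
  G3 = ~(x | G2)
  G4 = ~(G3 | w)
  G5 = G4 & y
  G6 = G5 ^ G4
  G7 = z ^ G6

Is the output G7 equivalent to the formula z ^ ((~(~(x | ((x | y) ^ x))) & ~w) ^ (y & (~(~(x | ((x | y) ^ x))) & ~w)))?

Yes

G1 = x | y
G2 = G1 ^ x = (x | y) ^ x
G3 = ~(x | G2) = ~(x | ((x | y) ^ x))
G4 = ~(G3 | w) = ~((~(x | ((x | y) ^ x))) | w)
G5 = G4 & y = (~((~(x | ((x | y) ^ x))) | w)) & y
G6 = G5 ^ G4 = ((~((~(x | ((x | y) ^ x))) | w)) & y) ^ (~((~(x | ((x | y) ^ x))) | w))
G7 = z ^ G6 = z ^ (((~((~(x | ((x | y) ^ x))) | w)) & y) ^ (~((~(x | ((x | y) ^ x))) | w)))
At x=0, y=0, z=0, w=0: circuit gives 0, formula gives 0.
At x=0, y=0, z=1, w=0: circuit gives 1, formula gives 1.
Agrees on all 16 inputs.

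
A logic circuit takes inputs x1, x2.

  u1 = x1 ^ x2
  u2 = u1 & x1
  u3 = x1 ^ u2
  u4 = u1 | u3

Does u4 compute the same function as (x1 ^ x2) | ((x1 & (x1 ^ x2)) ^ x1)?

Yes

u1 = x1 ^ x2
u2 = u1 & x1 = (x1 ^ x2) & x1
u3 = x1 ^ u2 = x1 ^ ((x1 ^ x2) & x1)
u4 = u1 | u3 = (x1 ^ x2) | (x1 ^ ((x1 ^ x2) & x1))
At x1=0, x2=0: circuit gives 0, formula gives 0.
At x1=0, x2=1: circuit gives 1, formula gives 1.
Agrees on all 4 inputs.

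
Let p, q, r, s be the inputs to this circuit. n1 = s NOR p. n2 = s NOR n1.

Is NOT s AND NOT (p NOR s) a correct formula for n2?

Yes

n1 = s NOR p
n2 = s NOR n1 = s NOR (s NOR p)
At p=0, q=0, r=0, s=0: circuit gives 0, formula gives 0.
At p=1, q=0, r=0, s=0: circuit gives 1, formula gives 1.
Agrees on all 16 inputs.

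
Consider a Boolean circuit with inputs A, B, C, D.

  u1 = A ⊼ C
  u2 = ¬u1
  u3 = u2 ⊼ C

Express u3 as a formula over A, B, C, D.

u1 = A ⊼ C
u2 = ¬u1 = ¬(A ⊼ C)
u3 = u2 ⊼ C = ¬(A ⊼ C) ⊼ C

¬(A ⊼ C) ⊼ C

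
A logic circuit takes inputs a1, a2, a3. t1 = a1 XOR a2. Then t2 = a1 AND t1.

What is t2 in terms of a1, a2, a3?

a1 AND (a1 XOR a2)

t1 = a1 XOR a2
t2 = a1 AND t1 = a1 AND (a1 XOR a2)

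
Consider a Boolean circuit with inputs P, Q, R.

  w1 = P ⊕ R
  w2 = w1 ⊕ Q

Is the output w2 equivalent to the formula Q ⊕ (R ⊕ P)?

Yes

w1 = P ⊕ R
w2 = w1 ⊕ Q = (P ⊕ R) ⊕ Q
At P=0, Q=0, R=0: circuit gives 0, formula gives 0.
At P=0, Q=0, R=1: circuit gives 1, formula gives 1.
Agrees on all 8 inputs.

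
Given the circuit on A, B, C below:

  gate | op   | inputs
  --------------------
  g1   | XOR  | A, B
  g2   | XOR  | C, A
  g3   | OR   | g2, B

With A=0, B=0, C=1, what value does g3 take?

1

g2 = 1 XOR 0 = 1
g3 = 1 OR 0 = 1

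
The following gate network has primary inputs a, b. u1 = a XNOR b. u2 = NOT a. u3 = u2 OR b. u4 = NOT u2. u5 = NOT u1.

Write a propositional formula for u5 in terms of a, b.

NOT (a XNOR b)

u1 = a XNOR b
u5 = NOT u1 = NOT (a XNOR b)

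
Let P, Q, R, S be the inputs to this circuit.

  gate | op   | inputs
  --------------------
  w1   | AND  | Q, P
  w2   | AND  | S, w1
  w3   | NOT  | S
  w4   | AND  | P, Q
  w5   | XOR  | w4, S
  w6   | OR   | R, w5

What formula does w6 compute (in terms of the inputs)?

R OR ((P AND Q) XOR S)

w4 = P AND Q
w5 = w4 XOR S = (P AND Q) XOR S
w6 = R OR w5 = R OR ((P AND Q) XOR S)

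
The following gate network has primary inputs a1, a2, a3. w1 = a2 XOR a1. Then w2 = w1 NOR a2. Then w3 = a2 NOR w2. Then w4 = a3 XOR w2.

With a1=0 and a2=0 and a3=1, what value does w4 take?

0

w1 = 0 XOR 0 = 0
w2 = 0 NOR 0 = 1
w4 = 1 XOR 1 = 0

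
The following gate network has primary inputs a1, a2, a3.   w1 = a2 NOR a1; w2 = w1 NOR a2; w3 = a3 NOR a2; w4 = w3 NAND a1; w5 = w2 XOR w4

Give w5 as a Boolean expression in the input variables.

w1 = a2 NOR a1
w2 = w1 NOR a2 = (a2 NOR a1) NOR a2
w3 = a3 NOR a2
w4 = w3 NAND a1 = (a3 NOR a2) NAND a1
w5 = w2 XOR w4 = ((a2 NOR a1) NOR a2) XOR ((a3 NOR a2) NAND a1)

((a2 NOR a1) NOR a2) XOR ((a3 NOR a2) NAND a1)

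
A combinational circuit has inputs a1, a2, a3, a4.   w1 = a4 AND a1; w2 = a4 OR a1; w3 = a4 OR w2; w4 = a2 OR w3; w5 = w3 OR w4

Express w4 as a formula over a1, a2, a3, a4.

a2 OR (a4 OR (a4 OR a1))

w2 = a4 OR a1
w3 = a4 OR w2 = a4 OR (a4 OR a1)
w4 = a2 OR w3 = a2 OR (a4 OR (a4 OR a1))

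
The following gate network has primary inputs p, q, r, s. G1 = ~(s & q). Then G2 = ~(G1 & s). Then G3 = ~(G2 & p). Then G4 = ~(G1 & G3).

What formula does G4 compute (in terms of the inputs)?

~((~(s & q)) & (~((~((~(s & q)) & s)) & p)))

G1 = ~(s & q)
G2 = ~(G1 & s) = ~((~(s & q)) & s)
G3 = ~(G2 & p) = ~((~((~(s & q)) & s)) & p)
G4 = ~(G1 & G3) = ~((~(s & q)) & (~((~((~(s & q)) & s)) & p)))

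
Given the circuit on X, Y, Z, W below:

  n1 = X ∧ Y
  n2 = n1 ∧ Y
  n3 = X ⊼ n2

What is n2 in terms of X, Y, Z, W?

(X ∧ Y) ∧ Y

n1 = X ∧ Y
n2 = n1 ∧ Y = (X ∧ Y) ∧ Y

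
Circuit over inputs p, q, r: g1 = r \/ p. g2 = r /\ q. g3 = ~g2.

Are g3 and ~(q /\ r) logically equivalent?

g2 = r /\ q
g3 = ~g2 = ~(r /\ q)
At p=0, q=1, r=1: circuit gives 0, formula gives 0.
At p=0, q=0, r=0: circuit gives 1, formula gives 1.
Agrees on all 8 inputs.

Yes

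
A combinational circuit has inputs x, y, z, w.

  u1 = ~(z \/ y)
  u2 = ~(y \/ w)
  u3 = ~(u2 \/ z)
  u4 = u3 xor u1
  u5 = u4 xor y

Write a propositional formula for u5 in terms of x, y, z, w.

((~((~(y \/ w)) \/ z)) xor (~(z \/ y))) xor y

u1 = ~(z \/ y)
u2 = ~(y \/ w)
u3 = ~(u2 \/ z) = ~((~(y \/ w)) \/ z)
u4 = u3 xor u1 = (~((~(y \/ w)) \/ z)) xor (~(z \/ y))
u5 = u4 xor y = ((~((~(y \/ w)) \/ z)) xor (~(z \/ y))) xor y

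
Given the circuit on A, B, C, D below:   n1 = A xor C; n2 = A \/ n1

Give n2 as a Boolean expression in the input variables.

n1 = A xor C
n2 = A \/ n1 = A \/ (A xor C)

A \/ (A xor C)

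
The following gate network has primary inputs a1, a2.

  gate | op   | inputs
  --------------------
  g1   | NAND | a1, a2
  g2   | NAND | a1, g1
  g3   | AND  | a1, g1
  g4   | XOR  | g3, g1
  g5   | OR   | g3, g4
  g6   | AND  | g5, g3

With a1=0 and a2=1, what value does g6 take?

0

g1 = 0 NAND 1 = 1
g3 = 0 AND 1 = 0
g4 = 0 XOR 1 = 1
g5 = 0 OR 1 = 1
g6 = 1 AND 0 = 0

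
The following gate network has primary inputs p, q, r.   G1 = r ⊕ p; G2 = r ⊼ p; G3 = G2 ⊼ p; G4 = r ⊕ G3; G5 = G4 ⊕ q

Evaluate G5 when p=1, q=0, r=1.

0

G2 = 1 ⊼ 1 = 0
G3 = 0 ⊼ 1 = 1
G4 = 1 ⊕ 1 = 0
G5 = 0 ⊕ 0 = 0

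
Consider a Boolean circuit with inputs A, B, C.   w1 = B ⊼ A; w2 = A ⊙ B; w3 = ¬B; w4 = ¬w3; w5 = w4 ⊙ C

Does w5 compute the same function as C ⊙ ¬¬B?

w3 = ¬B
w4 = ¬w3 = ¬¬B
w5 = w4 ⊙ C = ¬¬B ⊙ C
At A=0, B=0, C=1: circuit gives 0, formula gives 0.
At A=0, B=0, C=0: circuit gives 1, formula gives 1.
Agrees on all 8 inputs.

Yes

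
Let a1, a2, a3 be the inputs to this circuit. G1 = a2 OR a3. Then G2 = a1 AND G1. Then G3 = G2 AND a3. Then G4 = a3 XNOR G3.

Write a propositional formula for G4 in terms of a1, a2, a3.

a3 XNOR ((a1 AND (a2 OR a3)) AND a3)

G1 = a2 OR a3
G2 = a1 AND G1 = a1 AND (a2 OR a3)
G3 = G2 AND a3 = (a1 AND (a2 OR a3)) AND a3
G4 = a3 XNOR G3 = a3 XNOR ((a1 AND (a2 OR a3)) AND a3)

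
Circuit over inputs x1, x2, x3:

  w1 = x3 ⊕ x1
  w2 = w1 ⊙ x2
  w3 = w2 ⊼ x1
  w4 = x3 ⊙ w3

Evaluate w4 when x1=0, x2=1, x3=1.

1

w1 = 1 ⊕ 0 = 1
w2 = 1 ⊙ 1 = 1
w3 = 1 ⊼ 0 = 1
w4 = 1 ⊙ 1 = 1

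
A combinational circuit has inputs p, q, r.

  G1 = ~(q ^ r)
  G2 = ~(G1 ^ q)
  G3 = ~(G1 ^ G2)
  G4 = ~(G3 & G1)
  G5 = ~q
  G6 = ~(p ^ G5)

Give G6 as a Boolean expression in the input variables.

G5 = ~q
G6 = ~(p ^ G5) = ~(p ^ ~q)

~(p ^ ~q)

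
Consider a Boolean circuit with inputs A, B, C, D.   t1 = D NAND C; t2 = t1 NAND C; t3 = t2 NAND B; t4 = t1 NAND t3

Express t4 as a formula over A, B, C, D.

(D NAND C) NAND (((D NAND C) NAND C) NAND B)

t1 = D NAND C
t2 = t1 NAND C = (D NAND C) NAND C
t3 = t2 NAND B = ((D NAND C) NAND C) NAND B
t4 = t1 NAND t3 = (D NAND C) NAND (((D NAND C) NAND C) NAND B)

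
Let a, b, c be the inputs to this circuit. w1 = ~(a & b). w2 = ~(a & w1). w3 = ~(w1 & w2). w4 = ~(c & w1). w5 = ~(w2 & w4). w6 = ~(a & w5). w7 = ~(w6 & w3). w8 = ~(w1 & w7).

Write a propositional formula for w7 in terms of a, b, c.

~((~(a & (~((~(a & (~(a & b)))) & (~(c & (~(a & b)))))))) & (~((~(a & b)) & (~(a & (~(a & b)))))))

w1 = ~(a & b)
w2 = ~(a & w1) = ~(a & (~(a & b)))
w3 = ~(w1 & w2) = ~((~(a & b)) & (~(a & (~(a & b)))))
w4 = ~(c & w1) = ~(c & (~(a & b)))
w5 = ~(w2 & w4) = ~((~(a & (~(a & b)))) & (~(c & (~(a & b)))))
w6 = ~(a & w5) = ~(a & (~((~(a & (~(a & b)))) & (~(c & (~(a & b)))))))
w7 = ~(w6 & w3) = ~((~(a & (~((~(a & (~(a & b)))) & (~(c & (~(a & b)))))))) & (~((~(a & b)) & (~(a & (~(a & b)))))))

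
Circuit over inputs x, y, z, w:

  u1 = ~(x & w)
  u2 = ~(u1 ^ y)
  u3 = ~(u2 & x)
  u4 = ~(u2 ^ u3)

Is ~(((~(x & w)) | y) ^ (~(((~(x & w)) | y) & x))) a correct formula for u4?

No

u1 = ~(x & w)
u2 = ~(u1 ^ y) = ~((~(x & w)) ^ y)
u3 = ~(u2 & x) = ~((~((~(x & w)) ^ y)) & x)
u4 = ~(u2 ^ u3) = ~((~((~(x & w)) ^ y)) ^ (~((~((~(x & w)) ^ y)) & x)))
At x=0, y=0, z=0, w=0: circuit gives 0, formula gives 1.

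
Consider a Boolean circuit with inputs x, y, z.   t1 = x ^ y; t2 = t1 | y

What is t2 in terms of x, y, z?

(x ^ y) | y

t1 = x ^ y
t2 = t1 | y = (x ^ y) | y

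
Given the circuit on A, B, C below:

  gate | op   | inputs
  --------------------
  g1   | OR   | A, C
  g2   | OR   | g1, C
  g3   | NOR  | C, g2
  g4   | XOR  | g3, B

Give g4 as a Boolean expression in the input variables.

g1 = A OR C
g2 = g1 OR C = (A OR C) OR C
g3 = C NOR g2 = C NOR ((A OR C) OR C)
g4 = g3 XOR B = (C NOR ((A OR C) OR C)) XOR B

(C NOR ((A OR C) OR C)) XOR B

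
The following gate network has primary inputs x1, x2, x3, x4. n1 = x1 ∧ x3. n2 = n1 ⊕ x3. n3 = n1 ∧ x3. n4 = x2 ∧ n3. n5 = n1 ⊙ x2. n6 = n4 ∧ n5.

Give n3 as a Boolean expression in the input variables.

(x1 ∧ x3) ∧ x3

n1 = x1 ∧ x3
n3 = n1 ∧ x3 = (x1 ∧ x3) ∧ x3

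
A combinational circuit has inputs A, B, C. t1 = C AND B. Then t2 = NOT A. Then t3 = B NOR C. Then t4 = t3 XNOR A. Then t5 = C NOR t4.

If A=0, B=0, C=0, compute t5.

t3 = 0 NOR 0 = 1
t4 = 1 XNOR 0 = 0
t5 = 0 NOR 0 = 1

1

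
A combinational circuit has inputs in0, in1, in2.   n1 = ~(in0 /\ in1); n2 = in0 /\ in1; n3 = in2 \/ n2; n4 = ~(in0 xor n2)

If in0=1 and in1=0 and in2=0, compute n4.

n2 = 1 /\ 0 = 0
n4 = ~(1 xor 0) = 0

0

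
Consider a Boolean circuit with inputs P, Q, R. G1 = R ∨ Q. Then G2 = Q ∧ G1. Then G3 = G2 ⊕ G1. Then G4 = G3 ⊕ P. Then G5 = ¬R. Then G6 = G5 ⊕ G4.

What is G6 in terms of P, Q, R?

¬R ⊕ (((Q ∧ (R ∨ Q)) ⊕ (R ∨ Q)) ⊕ P)

G1 = R ∨ Q
G2 = Q ∧ G1 = Q ∧ (R ∨ Q)
G3 = G2 ⊕ G1 = (Q ∧ (R ∨ Q)) ⊕ (R ∨ Q)
G4 = G3 ⊕ P = ((Q ∧ (R ∨ Q)) ⊕ (R ∨ Q)) ⊕ P
G5 = ¬R
G6 = G5 ⊕ G4 = ¬R ⊕ (((Q ∧ (R ∨ Q)) ⊕ (R ∨ Q)) ⊕ P)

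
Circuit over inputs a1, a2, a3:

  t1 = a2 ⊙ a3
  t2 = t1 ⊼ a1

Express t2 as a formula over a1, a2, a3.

(a2 ⊙ a3) ⊼ a1

t1 = a2 ⊙ a3
t2 = t1 ⊼ a1 = (a2 ⊙ a3) ⊼ a1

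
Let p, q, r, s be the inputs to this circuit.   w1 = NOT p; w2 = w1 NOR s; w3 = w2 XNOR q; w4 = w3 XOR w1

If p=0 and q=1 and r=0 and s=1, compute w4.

w1 = NOT 0 = 1
w2 = 1 NOR 1 = 0
w3 = 0 XNOR 1 = 0
w4 = 0 XOR 1 = 1

1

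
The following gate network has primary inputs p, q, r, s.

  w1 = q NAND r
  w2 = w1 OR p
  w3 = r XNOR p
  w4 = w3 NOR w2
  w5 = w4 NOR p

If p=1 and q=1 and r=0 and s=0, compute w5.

w1 = 1 NAND 0 = 1
w2 = 1 OR 1 = 1
w3 = 0 XNOR 1 = 0
w4 = 0 NOR 1 = 0
w5 = 0 NOR 1 = 0

0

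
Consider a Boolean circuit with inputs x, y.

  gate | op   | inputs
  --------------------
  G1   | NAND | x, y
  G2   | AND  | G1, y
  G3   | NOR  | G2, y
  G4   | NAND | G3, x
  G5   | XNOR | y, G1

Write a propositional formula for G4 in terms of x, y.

G1 = x NAND y
G2 = G1 AND y = (x NAND y) AND y
G3 = G2 NOR y = ((x NAND y) AND y) NOR y
G4 = G3 NAND x = (((x NAND y) AND y) NOR y) NAND x

(((x NAND y) AND y) NOR y) NAND x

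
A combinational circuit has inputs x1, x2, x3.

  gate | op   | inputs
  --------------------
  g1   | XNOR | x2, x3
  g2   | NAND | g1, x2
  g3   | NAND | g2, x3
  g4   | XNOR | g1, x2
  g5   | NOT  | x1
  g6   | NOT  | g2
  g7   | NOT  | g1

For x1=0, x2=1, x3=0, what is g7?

1

g1 = 1 XNOR 0 = 0
g7 = NOT 0 = 1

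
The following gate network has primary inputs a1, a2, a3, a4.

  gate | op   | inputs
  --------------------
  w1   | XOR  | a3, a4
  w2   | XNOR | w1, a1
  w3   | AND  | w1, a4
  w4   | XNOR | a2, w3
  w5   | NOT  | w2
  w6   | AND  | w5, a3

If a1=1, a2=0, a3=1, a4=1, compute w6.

1

w1 = 1 XOR 1 = 0
w2 = 0 XNOR 1 = 0
w5 = NOT 0 = 1
w6 = 1 AND 1 = 1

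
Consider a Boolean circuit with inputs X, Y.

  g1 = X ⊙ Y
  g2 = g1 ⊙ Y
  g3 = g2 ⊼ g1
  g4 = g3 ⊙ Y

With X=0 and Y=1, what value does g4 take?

g1 = 0 ⊙ 1 = 0
g2 = 0 ⊙ 1 = 0
g3 = 0 ⊼ 0 = 1
g4 = 1 ⊙ 1 = 1

1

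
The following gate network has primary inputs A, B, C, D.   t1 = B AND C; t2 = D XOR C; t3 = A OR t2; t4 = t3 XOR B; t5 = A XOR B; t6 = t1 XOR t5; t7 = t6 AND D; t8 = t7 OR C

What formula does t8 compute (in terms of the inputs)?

(((B AND C) XOR (A XOR B)) AND D) OR C

t1 = B AND C
t5 = A XOR B
t6 = t1 XOR t5 = (B AND C) XOR (A XOR B)
t7 = t6 AND D = ((B AND C) XOR (A XOR B)) AND D
t8 = t7 OR C = (((B AND C) XOR (A XOR B)) AND D) OR C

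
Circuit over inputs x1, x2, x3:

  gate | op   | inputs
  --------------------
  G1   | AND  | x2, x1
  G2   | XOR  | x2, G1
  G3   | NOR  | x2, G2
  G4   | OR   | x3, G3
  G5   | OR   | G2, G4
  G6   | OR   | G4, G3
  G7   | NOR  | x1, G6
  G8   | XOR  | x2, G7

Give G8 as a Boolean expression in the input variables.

x2 XOR (x1 NOR ((x3 OR (x2 NOR (x2 XOR (x2 AND x1)))) OR (x2 NOR (x2 XOR (x2 AND x1)))))

G1 = x2 AND x1
G2 = x2 XOR G1 = x2 XOR (x2 AND x1)
G3 = x2 NOR G2 = x2 NOR (x2 XOR (x2 AND x1))
G4 = x3 OR G3 = x3 OR (x2 NOR (x2 XOR (x2 AND x1)))
G6 = G4 OR G3 = (x3 OR (x2 NOR (x2 XOR (x2 AND x1)))) OR (x2 NOR (x2 XOR (x2 AND x1)))
G7 = x1 NOR G6 = x1 NOR ((x3 OR (x2 NOR (x2 XOR (x2 AND x1)))) OR (x2 NOR (x2 XOR (x2 AND x1))))
G8 = x2 XOR G7 = x2 XOR (x1 NOR ((x3 OR (x2 NOR (x2 XOR (x2 AND x1)))) OR (x2 NOR (x2 XOR (x2 AND x1)))))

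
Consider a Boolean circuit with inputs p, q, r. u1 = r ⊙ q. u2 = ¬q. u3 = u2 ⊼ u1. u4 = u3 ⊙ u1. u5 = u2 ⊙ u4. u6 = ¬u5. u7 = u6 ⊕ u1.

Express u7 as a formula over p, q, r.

u1 = r ⊙ q
u2 = ¬q
u3 = u2 ⊼ u1 = ¬q ⊼ (r ⊙ q)
u4 = u3 ⊙ u1 = (¬q ⊼ (r ⊙ q)) ⊙ (r ⊙ q)
u5 = u2 ⊙ u4 = ¬q ⊙ ((¬q ⊼ (r ⊙ q)) ⊙ (r ⊙ q))
u6 = ¬u5 = ¬(¬q ⊙ ((¬q ⊼ (r ⊙ q)) ⊙ (r ⊙ q)))
u7 = u6 ⊕ u1 = ¬(¬q ⊙ ((¬q ⊼ (r ⊙ q)) ⊙ (r ⊙ q))) ⊕ (r ⊙ q)

¬(¬q ⊙ ((¬q ⊼ (r ⊙ q)) ⊙ (r ⊙ q))) ⊕ (r ⊙ q)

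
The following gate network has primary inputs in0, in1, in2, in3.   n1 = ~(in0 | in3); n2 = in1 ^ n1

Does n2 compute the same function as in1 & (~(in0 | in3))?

No

n1 = ~(in0 | in3)
n2 = in1 ^ n1 = in1 ^ (~(in0 | in3))
At in0=0, in1=0, in2=0, in3=0: circuit gives 1, formula gives 0.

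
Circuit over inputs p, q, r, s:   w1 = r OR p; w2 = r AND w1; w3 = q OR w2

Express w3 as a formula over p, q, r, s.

q OR (r AND (r OR p))

w1 = r OR p
w2 = r AND w1 = r AND (r OR p)
w3 = q OR w2 = q OR (r AND (r OR p))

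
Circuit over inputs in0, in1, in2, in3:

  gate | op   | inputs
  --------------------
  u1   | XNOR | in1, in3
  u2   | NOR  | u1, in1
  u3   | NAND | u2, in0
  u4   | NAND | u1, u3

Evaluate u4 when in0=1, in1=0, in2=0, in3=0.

0

u1 = 0 XNOR 0 = 1
u2 = 1 NOR 0 = 0
u3 = 0 NAND 1 = 1
u4 = 1 NAND 1 = 0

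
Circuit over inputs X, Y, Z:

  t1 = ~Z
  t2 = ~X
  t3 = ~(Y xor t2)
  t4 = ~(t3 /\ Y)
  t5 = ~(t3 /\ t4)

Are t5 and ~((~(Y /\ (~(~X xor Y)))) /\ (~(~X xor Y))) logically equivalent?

Yes

t2 = ~X
t3 = ~(Y xor t2) = ~(Y xor ~X)
t4 = ~(t3 /\ Y) = ~((~(Y xor ~X)) /\ Y)
t5 = ~(t3 /\ t4) = ~((~(Y xor ~X)) /\ (~((~(Y xor ~X)) /\ Y)))
At X=1, Y=0, Z=0: circuit gives 0, formula gives 0.
At X=0, Y=0, Z=0: circuit gives 1, formula gives 1.
Agrees on all 8 inputs.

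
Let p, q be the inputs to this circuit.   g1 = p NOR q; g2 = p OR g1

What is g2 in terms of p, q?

g1 = p NOR q
g2 = p OR g1 = p OR (p NOR q)

p OR (p NOR q)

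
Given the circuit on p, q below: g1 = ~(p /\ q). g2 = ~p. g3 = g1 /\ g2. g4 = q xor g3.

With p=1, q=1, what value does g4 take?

g1 = ~(1 /\ 1) = 0
g2 = ~1 = 0
g3 = 0 /\ 0 = 0
g4 = 1 xor 0 = 1

1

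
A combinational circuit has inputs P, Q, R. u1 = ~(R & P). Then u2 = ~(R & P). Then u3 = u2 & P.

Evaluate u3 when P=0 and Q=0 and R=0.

u2 = ~(0 & 0) = 1
u3 = 1 & 0 = 0

0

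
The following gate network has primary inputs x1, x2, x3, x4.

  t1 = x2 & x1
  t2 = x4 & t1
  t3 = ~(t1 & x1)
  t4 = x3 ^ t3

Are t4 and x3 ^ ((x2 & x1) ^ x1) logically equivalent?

No

t1 = x2 & x1
t3 = ~(t1 & x1) = ~((x2 & x1) & x1)
t4 = x3 ^ t3 = x3 ^ (~((x2 & x1) & x1))
At x1=0, x2=0, x3=0, x4=0: circuit gives 1, formula gives 0.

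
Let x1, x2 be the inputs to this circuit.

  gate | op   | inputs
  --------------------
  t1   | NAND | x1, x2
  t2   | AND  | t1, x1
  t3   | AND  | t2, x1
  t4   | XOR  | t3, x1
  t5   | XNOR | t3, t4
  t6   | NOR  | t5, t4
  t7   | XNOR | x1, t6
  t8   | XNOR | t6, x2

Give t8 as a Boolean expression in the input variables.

t1 = x1 NAND x2
t2 = t1 AND x1 = (x1 NAND x2) AND x1
t3 = t2 AND x1 = ((x1 NAND x2) AND x1) AND x1
t4 = t3 XOR x1 = (((x1 NAND x2) AND x1) AND x1) XOR x1
t5 = t3 XNOR t4 = (((x1 NAND x2) AND x1) AND x1) XNOR ((((x1 NAND x2) AND x1) AND x1) XOR x1)
t6 = t5 NOR t4 = ((((x1 NAND x2) AND x1) AND x1) XNOR ((((x1 NAND x2) AND x1) AND x1) XOR x1)) NOR ((((x1 NAND x2) AND x1) AND x1) XOR x1)
t8 = t6 XNOR x2 = (((((x1 NAND x2) AND x1) AND x1) XNOR ((((x1 NAND x2) AND x1) AND x1) XOR x1)) NOR ((((x1 NAND x2) AND x1) AND x1) XOR x1)) XNOR x2

(((((x1 NAND x2) AND x1) AND x1) XNOR ((((x1 NAND x2) AND x1) AND x1) XOR x1)) NOR ((((x1 NAND x2) AND x1) AND x1) XOR x1)) XNOR x2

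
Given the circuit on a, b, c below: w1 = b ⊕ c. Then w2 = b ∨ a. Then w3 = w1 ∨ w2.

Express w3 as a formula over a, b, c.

w1 = b ⊕ c
w2 = b ∨ a
w3 = w1 ∨ w2 = (b ⊕ c) ∨ (b ∨ a)

(b ⊕ c) ∨ (b ∨ a)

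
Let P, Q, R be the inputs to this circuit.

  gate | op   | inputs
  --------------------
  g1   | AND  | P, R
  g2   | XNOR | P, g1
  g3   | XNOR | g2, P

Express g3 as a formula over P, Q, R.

(P XNOR (P AND R)) XNOR P

g1 = P AND R
g2 = P XNOR g1 = P XNOR (P AND R)
g3 = g2 XNOR P = (P XNOR (P AND R)) XNOR P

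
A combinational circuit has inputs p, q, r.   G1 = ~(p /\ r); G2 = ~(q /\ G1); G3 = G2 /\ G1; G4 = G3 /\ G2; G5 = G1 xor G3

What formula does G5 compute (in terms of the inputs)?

(~(p /\ r)) xor ((~(q /\ (~(p /\ r)))) /\ (~(p /\ r)))

G1 = ~(p /\ r)
G2 = ~(q /\ G1) = ~(q /\ (~(p /\ r)))
G3 = G2 /\ G1 = (~(q /\ (~(p /\ r)))) /\ (~(p /\ r))
G5 = G1 xor G3 = (~(p /\ r)) xor ((~(q /\ (~(p /\ r)))) /\ (~(p /\ r)))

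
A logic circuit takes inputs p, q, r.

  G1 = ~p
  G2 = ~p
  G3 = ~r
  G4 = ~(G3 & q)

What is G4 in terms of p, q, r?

~(~r & q)

G3 = ~r
G4 = ~(G3 & q) = ~(~r & q)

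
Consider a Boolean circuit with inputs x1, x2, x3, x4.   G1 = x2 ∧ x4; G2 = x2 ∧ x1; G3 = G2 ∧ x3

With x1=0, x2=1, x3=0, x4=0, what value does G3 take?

0

G2 = 1 ∧ 0 = 0
G3 = 0 ∧ 0 = 0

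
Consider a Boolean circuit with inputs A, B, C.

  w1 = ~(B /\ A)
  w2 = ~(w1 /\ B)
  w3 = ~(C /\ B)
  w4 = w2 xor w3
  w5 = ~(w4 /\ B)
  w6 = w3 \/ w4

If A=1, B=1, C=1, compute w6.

w1 = ~(1 /\ 1) = 0
w2 = ~(0 /\ 1) = 1
w3 = ~(1 /\ 1) = 0
w4 = 1 xor 0 = 1
w6 = 0 \/ 1 = 1

1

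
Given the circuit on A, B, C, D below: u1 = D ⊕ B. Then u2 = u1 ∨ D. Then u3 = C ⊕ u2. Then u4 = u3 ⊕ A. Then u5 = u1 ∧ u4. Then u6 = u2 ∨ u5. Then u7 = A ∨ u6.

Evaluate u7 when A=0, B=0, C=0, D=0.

u1 = 0 ⊕ 0 = 0
u2 = 0 ∨ 0 = 0
u3 = 0 ⊕ 0 = 0
u4 = 0 ⊕ 0 = 0
u5 = 0 ∧ 0 = 0
u6 = 0 ∨ 0 = 0
u7 = 0 ∨ 0 = 0

0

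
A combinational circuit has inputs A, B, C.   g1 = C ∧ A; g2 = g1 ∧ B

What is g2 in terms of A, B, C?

g1 = C ∧ A
g2 = g1 ∧ B = (C ∧ A) ∧ B

(C ∧ A) ∧ B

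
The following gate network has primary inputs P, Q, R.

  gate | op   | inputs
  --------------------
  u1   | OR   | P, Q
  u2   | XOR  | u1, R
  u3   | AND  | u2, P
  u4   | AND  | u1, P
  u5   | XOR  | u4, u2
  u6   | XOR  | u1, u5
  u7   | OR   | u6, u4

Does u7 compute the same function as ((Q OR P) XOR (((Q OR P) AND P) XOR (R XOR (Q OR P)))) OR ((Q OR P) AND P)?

Yes

u1 = P OR Q
u2 = u1 XOR R = (P OR Q) XOR R
u4 = u1 AND P = (P OR Q) AND P
u5 = u4 XOR u2 = ((P OR Q) AND P) XOR ((P OR Q) XOR R)
u6 = u1 XOR u5 = (P OR Q) XOR (((P OR Q) AND P) XOR ((P OR Q) XOR R))
u7 = u6 OR u4 = ((P OR Q) XOR (((P OR Q) AND P) XOR ((P OR Q) XOR R))) OR ((P OR Q) AND P)
At P=0, Q=0, R=0: circuit gives 0, formula gives 0.
At P=0, Q=0, R=1: circuit gives 1, formula gives 1.
Agrees on all 8 inputs.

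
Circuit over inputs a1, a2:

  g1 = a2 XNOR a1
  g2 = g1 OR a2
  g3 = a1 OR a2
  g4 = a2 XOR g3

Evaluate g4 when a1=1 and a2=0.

1

g3 = 1 OR 0 = 1
g4 = 0 XOR 1 = 1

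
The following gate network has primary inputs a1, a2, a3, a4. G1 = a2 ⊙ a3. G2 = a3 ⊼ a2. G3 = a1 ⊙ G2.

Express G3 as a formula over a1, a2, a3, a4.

G2 = a3 ⊼ a2
G3 = a1 ⊙ G2 = a1 ⊙ (a3 ⊼ a2)

a1 ⊙ (a3 ⊼ a2)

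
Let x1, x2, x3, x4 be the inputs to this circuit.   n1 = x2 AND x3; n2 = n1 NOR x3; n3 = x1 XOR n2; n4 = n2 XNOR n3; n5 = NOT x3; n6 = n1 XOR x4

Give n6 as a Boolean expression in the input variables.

(x2 AND x3) XOR x4

n1 = x2 AND x3
n6 = n1 XOR x4 = (x2 AND x3) XOR x4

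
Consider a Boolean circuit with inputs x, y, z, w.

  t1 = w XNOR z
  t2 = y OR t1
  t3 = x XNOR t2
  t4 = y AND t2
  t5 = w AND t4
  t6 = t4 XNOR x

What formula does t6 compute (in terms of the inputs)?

(y AND (y OR (w XNOR z))) XNOR x

t1 = w XNOR z
t2 = y OR t1 = y OR (w XNOR z)
t4 = y AND t2 = y AND (y OR (w XNOR z))
t6 = t4 XNOR x = (y AND (y OR (w XNOR z))) XNOR x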